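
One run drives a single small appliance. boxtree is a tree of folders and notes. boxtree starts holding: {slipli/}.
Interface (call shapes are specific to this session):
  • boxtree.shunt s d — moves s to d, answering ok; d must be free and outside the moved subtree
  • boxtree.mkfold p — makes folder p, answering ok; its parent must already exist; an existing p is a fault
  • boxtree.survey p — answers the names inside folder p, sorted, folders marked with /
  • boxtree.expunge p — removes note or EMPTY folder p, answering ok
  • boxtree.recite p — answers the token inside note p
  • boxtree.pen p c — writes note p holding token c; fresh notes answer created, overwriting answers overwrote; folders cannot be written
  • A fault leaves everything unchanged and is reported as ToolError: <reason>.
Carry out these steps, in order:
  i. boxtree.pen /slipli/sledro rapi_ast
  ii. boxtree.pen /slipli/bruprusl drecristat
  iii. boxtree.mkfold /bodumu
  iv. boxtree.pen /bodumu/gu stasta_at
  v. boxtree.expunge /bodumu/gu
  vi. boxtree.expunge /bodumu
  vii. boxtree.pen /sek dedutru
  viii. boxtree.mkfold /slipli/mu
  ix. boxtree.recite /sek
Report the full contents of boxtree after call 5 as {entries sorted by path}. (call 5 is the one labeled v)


Now I run boxtree.pen passing p: /slipli/sledro, c: rapi_ast, and get created.
I use boxtree.pen passing p: /slipli/bruprusl, c: drecristat, — result: created.
I invoke boxtree.mkfold passing p: /bodumu: ok.
Now I run boxtree.pen passing p: /bodumu/gu, c: stasta_at, and get created.
I try boxtree.expunge passing p: /bodumu/gu, which returns ok.
Now I run boxtree.expunge passing p: /bodumu, and see ok.
Then boxtree.pen passing p: /sek, c: dedutru, and observe created.
I invoke boxtree.mkfold passing p: /slipli/mu, → ok.
Now I run boxtree.recite passing p: /sek, giving dedutru.

Answer: {bodumu/, slipli/, slipli/bruprusl=drecristat, slipli/sledro=rapi_ast}


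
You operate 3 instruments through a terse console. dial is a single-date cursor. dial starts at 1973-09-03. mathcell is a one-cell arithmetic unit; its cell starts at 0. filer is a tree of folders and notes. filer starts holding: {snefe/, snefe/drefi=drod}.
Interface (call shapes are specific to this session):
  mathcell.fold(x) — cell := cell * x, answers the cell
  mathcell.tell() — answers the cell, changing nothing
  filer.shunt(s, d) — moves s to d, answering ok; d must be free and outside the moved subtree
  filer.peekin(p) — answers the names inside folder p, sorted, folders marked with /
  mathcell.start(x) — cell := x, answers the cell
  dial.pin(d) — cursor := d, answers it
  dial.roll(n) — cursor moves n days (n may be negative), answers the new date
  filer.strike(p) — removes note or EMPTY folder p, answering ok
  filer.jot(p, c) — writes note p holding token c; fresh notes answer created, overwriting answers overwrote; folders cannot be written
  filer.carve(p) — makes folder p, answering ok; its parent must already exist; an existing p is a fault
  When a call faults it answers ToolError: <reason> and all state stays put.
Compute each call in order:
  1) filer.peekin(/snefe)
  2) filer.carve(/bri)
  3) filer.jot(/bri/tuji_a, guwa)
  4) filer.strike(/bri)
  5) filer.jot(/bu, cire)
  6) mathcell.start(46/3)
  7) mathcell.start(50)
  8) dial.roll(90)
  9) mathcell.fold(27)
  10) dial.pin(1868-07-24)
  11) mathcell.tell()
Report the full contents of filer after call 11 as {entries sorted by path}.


-> peekin(p: /snefe)
<- [drefi]
-> carve(p: /bri)
<- ok
-> jot(p: /bri/tuji_a, c: guwa)
<- created
-> strike(p: /bri)
<- ToolError: not empty
-> jot(p: /bu, c: cire)
<- created
-> start(x: 46/3)
<- 46/3
-> start(x: 50)
<- 50
-> roll(n: 90)
<- 1973-12-02
-> fold(x: 27)
<- 1350
-> pin(d: 1868-07-24)
<- 1868-07-24
-> tell()
<- 1350

Answer: {bri/, bri/tuji_a=guwa, bu=cire, snefe/, snefe/drefi=drod}


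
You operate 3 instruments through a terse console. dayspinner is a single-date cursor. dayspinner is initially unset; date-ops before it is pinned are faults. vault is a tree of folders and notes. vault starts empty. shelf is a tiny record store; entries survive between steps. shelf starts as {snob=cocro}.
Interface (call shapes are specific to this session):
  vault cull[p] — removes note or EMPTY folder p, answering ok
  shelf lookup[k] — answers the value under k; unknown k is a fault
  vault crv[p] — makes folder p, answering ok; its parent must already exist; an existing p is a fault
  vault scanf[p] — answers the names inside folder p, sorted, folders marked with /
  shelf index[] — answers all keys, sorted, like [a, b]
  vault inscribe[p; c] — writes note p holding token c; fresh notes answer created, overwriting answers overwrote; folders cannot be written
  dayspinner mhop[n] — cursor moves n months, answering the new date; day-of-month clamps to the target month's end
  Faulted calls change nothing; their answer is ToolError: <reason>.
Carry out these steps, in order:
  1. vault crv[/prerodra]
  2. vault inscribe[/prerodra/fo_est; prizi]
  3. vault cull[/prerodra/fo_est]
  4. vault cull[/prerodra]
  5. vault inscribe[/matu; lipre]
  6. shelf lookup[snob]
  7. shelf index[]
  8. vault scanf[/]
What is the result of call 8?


Answer: [matu]

Derivation:
// 1. vault crv(p=/prerodra) : ok
// 2. vault inscribe(p=/prerodra/fo_est, c=prizi) : created
// 3. vault cull(p=/prerodra/fo_est) : ok
// 4. vault cull(p=/prerodra) : ok
// 5. vault inscribe(p=/matu, c=lipre) : created
// 6. shelf lookup(k=snob) : cocro
// 7. shelf index() : [snob]
// 8. vault scanf(p=/) : [matu]


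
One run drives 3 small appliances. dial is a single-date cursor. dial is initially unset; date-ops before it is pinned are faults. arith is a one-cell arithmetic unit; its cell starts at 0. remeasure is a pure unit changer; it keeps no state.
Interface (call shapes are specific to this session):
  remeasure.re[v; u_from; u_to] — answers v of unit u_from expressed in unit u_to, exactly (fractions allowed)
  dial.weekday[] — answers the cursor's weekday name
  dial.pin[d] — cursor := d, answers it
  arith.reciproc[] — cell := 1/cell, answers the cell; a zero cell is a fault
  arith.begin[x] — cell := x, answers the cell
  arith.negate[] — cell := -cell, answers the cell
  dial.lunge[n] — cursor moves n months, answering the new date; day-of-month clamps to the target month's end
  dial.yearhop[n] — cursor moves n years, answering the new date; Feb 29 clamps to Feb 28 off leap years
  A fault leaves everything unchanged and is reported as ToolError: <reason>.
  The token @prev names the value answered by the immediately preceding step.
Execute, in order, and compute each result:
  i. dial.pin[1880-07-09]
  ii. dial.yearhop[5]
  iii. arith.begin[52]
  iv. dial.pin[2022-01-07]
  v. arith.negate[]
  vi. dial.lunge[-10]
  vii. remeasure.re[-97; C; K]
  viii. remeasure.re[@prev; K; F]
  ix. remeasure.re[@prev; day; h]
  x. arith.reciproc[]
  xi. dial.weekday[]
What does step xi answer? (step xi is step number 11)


Answer: Sunday

Derivation:
I run dial.pin(d: 1880-07-09), → 1880-07-09.
I run dial.yearhop(n: 5), which returns 1885-07-09.
Now I run arith.begin(x: 52), yielding 52.
Now I run dial.pin(d: 2022-01-07), — result: 2022-01-07.
Next I call arith.negate(), and observe -52.
Next I call dial.lunge(n: -10), which returns 2021-03-07.
I invoke remeasure.re(v: -97, u_from: C, u_to: K), and see 3523/20.
Then remeasure.re(v: @prev, u_from: K, u_to: F), and see -713/5.
I use remeasure.re(v: @prev, u_from: day, u_to: h), yielding -17112/5.
I run arith.reciproc, and observe -1/52.
Calling dial.weekday, which returns Sunday.


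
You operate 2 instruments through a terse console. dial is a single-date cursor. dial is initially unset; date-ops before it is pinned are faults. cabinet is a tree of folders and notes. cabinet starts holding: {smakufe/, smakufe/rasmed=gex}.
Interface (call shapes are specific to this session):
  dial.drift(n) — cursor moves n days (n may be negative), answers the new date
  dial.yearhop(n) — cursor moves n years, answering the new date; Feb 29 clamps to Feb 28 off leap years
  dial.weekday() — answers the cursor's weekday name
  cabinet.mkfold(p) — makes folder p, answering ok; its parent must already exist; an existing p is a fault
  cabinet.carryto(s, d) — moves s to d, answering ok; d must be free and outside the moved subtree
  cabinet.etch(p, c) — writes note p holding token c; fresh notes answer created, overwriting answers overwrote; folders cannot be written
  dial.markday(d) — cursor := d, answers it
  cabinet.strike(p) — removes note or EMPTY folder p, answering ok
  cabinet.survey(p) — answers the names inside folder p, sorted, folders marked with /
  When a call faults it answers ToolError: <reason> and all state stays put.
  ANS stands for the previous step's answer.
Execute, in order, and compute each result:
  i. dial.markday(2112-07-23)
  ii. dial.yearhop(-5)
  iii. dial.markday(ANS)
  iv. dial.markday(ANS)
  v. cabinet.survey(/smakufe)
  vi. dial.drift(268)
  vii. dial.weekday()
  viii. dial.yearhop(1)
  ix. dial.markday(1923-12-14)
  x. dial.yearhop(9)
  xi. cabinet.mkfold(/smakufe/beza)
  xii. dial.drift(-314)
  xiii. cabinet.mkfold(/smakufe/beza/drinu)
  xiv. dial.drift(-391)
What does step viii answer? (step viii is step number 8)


Invoking markday on d→2112-07-23, yielding 2112-07-23.
I use yearhop on n→-5, — result: 2107-07-23.
Calling markday on d→ANS: 2107-07-23.
Invoking markday on d→ANS, and observe 2107-07-23.
Using survey on p→/smakufe, which returns [rasmed].
Calling drift on n→268, yielding 2108-04-16.
Now I run weekday(), — result: Monday.
I run yearhop on n→1, — result: 2109-04-16.
Invoking markday on d→1923-12-14, which returns 1923-12-14.
I use yearhop on n→9, and see 1932-12-14.
Next I call mkfold on p→/smakufe/beza: ok.
I try drift on n→-314, giving 1932-02-04.
Invoking mkfold on p→/smakufe/beza/drinu, and observe ok.
Invoking drift on n→-391: 1931-01-09.

Answer: 2109-04-16


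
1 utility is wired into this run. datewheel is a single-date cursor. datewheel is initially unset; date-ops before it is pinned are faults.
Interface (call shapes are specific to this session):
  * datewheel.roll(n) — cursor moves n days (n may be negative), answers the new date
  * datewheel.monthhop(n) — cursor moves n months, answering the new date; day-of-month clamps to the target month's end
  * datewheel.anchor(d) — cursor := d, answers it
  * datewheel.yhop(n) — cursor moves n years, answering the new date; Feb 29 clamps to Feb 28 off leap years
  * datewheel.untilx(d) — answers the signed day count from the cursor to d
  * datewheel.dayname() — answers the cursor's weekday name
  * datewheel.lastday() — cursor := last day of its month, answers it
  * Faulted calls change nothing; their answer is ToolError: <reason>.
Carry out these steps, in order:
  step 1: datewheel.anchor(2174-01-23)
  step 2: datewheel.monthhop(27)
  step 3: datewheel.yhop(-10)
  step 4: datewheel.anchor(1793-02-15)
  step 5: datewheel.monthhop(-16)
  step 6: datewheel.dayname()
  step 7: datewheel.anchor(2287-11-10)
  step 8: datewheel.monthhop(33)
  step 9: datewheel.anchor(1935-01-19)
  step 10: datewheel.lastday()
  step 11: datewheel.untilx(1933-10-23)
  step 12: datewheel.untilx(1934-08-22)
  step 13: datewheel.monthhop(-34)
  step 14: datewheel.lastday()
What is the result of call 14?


Answer: 1932-03-31

Derivation:
! datewheel.anchor(d='2174-01-23') => 2174-01-23
! datewheel.monthhop(n='27') => 2176-04-23
! datewheel.yhop(n='-10') => 2166-04-23
! datewheel.anchor(d='1793-02-15') => 1793-02-15
! datewheel.monthhop(n='-16') => 1791-10-15
! datewheel.dayname() => Saturday
! datewheel.anchor(d='2287-11-10') => 2287-11-10
! datewheel.monthhop(n='33') => 2290-08-10
! datewheel.anchor(d='1935-01-19') => 1935-01-19
! datewheel.lastday() => 1935-01-31
! datewheel.untilx(d='1933-10-23') => -465
! datewheel.untilx(d='1934-08-22') => -162
! datewheel.monthhop(n='-34') => 1932-03-31
! datewheel.lastday() => 1932-03-31


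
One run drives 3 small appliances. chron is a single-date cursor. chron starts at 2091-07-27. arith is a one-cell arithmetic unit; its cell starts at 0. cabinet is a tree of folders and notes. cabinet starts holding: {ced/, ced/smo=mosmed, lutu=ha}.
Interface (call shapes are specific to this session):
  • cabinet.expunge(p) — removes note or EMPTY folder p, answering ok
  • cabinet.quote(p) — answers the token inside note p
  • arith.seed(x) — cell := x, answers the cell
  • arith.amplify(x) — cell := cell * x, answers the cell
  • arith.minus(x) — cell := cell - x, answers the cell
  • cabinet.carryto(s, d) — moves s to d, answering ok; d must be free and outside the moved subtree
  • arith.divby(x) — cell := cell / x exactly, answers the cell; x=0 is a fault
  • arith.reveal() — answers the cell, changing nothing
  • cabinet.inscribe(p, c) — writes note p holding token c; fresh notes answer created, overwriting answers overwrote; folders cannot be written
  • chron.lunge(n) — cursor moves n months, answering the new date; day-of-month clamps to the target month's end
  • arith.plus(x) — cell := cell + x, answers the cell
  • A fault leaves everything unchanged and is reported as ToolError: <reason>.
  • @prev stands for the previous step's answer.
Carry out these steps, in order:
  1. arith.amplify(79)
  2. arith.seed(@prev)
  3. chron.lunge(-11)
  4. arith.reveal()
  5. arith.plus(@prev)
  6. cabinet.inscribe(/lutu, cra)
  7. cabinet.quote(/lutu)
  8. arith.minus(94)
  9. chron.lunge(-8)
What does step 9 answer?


Act: arith.amplify[x→79]
Obs: 0
Act: arith.seed[x→@prev]
Obs: 0
Act: chron.lunge[n→-11]
Obs: 2090-08-27
Act: arith.reveal[]
Obs: 0
Act: arith.plus[x→@prev]
Obs: 0
Act: cabinet.inscribe[p→/lutu; c→cra]
Obs: overwrote
Act: cabinet.quote[p→/lutu]
Obs: cra
Act: arith.minus[x→94]
Obs: -94
Act: chron.lunge[n→-8]
Obs: 2089-12-27

Answer: 2089-12-27


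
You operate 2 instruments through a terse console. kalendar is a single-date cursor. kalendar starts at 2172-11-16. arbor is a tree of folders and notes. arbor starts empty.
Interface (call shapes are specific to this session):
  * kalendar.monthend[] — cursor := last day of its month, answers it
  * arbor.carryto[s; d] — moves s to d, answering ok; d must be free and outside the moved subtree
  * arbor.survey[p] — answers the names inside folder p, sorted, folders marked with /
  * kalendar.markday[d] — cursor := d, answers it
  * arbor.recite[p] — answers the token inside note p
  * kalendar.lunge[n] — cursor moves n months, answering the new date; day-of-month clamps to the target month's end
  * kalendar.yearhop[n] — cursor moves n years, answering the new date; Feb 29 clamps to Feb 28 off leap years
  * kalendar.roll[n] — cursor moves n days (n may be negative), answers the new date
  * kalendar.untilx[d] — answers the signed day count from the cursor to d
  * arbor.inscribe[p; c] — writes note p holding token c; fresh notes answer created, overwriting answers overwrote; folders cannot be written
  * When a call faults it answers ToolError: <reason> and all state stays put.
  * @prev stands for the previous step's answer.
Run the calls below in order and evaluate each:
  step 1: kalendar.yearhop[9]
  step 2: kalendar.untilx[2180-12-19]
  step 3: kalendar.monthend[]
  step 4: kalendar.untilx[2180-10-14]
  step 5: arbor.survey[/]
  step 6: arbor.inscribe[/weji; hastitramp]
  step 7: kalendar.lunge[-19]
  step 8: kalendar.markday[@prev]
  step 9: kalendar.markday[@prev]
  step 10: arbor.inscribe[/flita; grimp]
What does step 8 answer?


Step: kalendar.yearhop[n='9']
Result: 2181-11-16
Step: kalendar.untilx[d='2180-12-19']
Result: -332
Step: kalendar.monthend[]
Result: 2181-11-30
Step: kalendar.untilx[d='2180-10-14']
Result: -412
Step: arbor.survey[p='/']
Result: []
Step: arbor.inscribe[p='/weji'; c='hastitramp']
Result: created
Step: kalendar.lunge[n='-19']
Result: 2180-04-30
Step: kalendar.markday[d='@prev']
Result: 2180-04-30
Step: kalendar.markday[d='@prev']
Result: 2180-04-30
Step: arbor.inscribe[p='/flita'; c='grimp']
Result: created

Answer: 2180-04-30


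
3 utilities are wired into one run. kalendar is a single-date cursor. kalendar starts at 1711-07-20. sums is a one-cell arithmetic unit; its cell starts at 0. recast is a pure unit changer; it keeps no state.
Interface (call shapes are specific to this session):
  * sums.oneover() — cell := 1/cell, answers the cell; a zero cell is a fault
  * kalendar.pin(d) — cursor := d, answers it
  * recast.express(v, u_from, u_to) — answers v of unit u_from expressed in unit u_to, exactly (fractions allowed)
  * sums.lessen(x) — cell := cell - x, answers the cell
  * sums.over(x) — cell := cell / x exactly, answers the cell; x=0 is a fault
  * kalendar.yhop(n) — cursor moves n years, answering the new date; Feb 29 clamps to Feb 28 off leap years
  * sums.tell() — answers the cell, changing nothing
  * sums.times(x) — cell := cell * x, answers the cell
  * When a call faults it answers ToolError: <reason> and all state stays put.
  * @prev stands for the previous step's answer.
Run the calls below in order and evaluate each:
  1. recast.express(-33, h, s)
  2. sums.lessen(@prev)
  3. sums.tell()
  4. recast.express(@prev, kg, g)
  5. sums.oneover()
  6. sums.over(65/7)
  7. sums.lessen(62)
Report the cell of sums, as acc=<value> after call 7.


[in] recast.express -33 h s
  -118800
[in] sums.lessen @prev
  118800
[in] sums.tell
  118800
[in] recast.express @prev kg g
  118800000
[in] sums.oneover
  1/118800
[in] sums.over 65/7
  7/7722000
[in] sums.lessen 62
  -478763993/7722000

Answer: acc=-478763993/7722000


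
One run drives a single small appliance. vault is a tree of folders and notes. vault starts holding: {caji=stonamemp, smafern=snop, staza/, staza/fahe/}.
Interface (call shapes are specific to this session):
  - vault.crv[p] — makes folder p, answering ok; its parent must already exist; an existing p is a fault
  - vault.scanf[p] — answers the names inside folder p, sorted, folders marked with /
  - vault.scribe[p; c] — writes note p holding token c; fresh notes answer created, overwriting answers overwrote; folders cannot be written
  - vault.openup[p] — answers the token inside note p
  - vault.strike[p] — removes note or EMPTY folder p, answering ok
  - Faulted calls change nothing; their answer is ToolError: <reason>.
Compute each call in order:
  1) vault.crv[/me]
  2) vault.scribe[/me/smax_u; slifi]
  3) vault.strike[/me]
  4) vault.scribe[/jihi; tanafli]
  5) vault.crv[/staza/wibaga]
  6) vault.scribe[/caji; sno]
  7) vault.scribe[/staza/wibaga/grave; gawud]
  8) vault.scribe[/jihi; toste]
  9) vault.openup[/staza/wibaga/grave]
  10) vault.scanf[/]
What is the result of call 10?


> crv p: /me
  ok
> scribe p: /me/smax_u c: slifi
  created
> strike p: /me
  ToolError: not empty
> scribe p: /jihi c: tanafli
  created
> crv p: /staza/wibaga
  ok
> scribe p: /caji c: sno
  overwrote
> scribe p: /staza/wibaga/grave c: gawud
  created
> scribe p: /jihi c: toste
  overwrote
> openup p: /staza/wibaga/grave
  gawud
> scanf p: /
  [caji, jihi, me/, smafern, staza/]

Answer: [caji, jihi, me/, smafern, staza/]


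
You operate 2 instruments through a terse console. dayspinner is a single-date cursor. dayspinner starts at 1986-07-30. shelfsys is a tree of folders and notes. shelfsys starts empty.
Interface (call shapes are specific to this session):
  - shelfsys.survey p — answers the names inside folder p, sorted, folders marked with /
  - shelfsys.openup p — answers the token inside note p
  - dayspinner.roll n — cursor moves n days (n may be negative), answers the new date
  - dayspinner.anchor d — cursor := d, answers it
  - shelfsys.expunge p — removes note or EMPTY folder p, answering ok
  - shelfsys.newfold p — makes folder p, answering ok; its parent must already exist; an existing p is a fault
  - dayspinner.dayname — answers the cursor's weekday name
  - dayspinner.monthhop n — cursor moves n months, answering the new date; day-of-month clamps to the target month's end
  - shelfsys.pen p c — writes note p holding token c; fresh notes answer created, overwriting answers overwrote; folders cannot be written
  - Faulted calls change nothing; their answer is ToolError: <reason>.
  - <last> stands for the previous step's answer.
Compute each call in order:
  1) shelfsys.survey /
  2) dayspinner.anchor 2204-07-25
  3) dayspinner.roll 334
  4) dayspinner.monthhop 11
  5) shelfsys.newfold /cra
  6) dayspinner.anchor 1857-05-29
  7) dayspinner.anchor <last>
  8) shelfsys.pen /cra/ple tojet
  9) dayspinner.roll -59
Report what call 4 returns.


Answer: 2206-05-24

Derivation:
Act: shelfsys.survey[p→/]
Obs: []
Act: dayspinner.anchor[d→2204-07-25]
Obs: 2204-07-25
Act: dayspinner.roll[n→334]
Obs: 2205-06-24
Act: dayspinner.monthhop[n→11]
Obs: 2206-05-24
Act: shelfsys.newfold[p→/cra]
Obs: ok
Act: dayspinner.anchor[d→1857-05-29]
Obs: 1857-05-29
Act: dayspinner.anchor[d→<last>]
Obs: 1857-05-29
Act: shelfsys.pen[p→/cra/ple; c→tojet]
Obs: created
Act: dayspinner.roll[n→-59]
Obs: 1857-03-31


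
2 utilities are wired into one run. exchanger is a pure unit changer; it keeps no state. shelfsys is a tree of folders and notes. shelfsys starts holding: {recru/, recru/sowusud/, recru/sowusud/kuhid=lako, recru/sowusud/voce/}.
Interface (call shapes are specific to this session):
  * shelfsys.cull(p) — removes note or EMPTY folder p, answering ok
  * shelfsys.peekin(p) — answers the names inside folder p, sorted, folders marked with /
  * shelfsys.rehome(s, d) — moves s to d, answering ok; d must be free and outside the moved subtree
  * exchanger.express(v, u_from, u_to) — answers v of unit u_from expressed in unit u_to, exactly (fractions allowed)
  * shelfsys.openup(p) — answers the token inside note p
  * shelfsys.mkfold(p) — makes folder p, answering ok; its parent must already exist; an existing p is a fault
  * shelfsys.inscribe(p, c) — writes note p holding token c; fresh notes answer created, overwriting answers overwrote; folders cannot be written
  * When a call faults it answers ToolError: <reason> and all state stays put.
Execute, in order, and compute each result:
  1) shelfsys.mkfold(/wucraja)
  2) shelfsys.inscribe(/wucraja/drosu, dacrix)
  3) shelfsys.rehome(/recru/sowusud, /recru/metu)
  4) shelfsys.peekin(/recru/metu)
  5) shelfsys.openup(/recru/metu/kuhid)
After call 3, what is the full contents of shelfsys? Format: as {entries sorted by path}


Answer: {recru/, recru/metu/, recru/metu/kuhid=lako, recru/metu/voce/, wucraja/, wucraja/drosu=dacrix}

Derivation:
Using shelfsys.mkfold using p→/wucraja, — result: ok.
Using shelfsys.inscribe using p→/wucraja/drosu, c→dacrix, giving created.
I call shelfsys.rehome using s→/recru/sowusud, d→/recru/metu, → ok.
I call shelfsys.peekin using p→/recru/metu, and get [kuhid, voce/].
Using shelfsys.openup using p→/recru/metu/kuhid: lako.


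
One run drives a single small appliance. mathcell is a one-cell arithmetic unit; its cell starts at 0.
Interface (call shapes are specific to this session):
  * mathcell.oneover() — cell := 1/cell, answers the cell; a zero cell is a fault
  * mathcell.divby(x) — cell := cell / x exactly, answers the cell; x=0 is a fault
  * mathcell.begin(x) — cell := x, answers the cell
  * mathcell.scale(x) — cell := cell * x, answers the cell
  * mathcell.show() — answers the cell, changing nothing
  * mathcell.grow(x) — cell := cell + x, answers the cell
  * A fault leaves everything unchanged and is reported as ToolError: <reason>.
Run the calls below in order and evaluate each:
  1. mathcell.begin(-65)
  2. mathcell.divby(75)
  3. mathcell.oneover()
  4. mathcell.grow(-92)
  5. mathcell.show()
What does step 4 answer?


Answer: -1211/13

Derivation:
Now I run begin passing x=-65, yielding -65.
Using divby passing x=75, which returns -13/15.
I invoke oneover(), giving -15/13.
Then grow passing x=-92, — result: -1211/13.
I run show, giving -1211/13.


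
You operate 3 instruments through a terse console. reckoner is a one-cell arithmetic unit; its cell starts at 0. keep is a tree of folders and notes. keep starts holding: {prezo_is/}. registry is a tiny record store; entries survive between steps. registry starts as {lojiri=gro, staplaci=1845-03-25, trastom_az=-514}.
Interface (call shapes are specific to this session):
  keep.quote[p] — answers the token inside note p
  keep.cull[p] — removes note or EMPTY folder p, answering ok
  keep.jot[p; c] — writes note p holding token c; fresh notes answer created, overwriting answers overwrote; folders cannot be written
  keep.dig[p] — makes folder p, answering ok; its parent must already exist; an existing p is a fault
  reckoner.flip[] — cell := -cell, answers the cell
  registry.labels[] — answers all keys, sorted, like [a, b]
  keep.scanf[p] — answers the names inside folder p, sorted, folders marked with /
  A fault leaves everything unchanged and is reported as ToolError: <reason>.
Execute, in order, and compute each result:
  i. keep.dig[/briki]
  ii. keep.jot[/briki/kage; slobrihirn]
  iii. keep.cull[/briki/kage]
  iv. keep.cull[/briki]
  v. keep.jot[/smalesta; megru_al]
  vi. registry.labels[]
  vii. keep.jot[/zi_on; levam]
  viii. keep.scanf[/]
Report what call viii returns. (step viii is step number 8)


Answer: [prezo_is/, smalesta, zi_on]

Derivation:
I call dig(p: /briki), and observe ok.
Invoking jot(p: /briki/kage, c: slobrihirn), → created.
Invoking cull(p: /briki/kage): ok.
Calling cull(p: /briki), which returns ok.
Then jot(p: /smalesta, c: megru_al), — result: created.
I invoke labels, and see [lojiri, staplaci, trastom_az].
I try jot(p: /zi_on, c: levam), giving created.
Calling scanf(p: /), which returns [prezo_is/, smalesta, zi_on].


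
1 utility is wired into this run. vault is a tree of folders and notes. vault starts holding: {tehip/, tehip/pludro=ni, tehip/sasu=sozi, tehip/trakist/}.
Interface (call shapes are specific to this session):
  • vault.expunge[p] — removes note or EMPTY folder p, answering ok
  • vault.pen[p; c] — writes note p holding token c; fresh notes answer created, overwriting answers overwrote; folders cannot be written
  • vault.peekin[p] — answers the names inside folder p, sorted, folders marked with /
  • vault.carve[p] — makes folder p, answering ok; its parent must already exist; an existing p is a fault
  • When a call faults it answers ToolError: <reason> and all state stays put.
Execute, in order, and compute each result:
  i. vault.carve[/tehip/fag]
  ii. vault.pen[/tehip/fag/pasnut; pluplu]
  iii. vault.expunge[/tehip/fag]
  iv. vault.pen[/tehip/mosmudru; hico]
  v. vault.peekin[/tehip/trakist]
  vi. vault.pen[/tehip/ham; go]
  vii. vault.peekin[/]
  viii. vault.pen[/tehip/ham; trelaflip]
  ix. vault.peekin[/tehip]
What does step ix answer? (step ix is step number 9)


Answer: [fag/, ham, mosmudru, pludro, sasu, trakist/]

Derivation:
Step: vault.carve[p=/tehip/fag]
Result: ok
Step: vault.pen[p=/tehip/fag/pasnut; c=pluplu]
Result: created
Step: vault.expunge[p=/tehip/fag]
Result: ToolError: not empty
Step: vault.pen[p=/tehip/mosmudru; c=hico]
Result: created
Step: vault.peekin[p=/tehip/trakist]
Result: []
Step: vault.pen[p=/tehip/ham; c=go]
Result: created
Step: vault.peekin[p=/]
Result: [tehip/]
Step: vault.pen[p=/tehip/ham; c=trelaflip]
Result: overwrote
Step: vault.peekin[p=/tehip]
Result: [fag/, ham, mosmudru, pludro, sasu, trakist/]


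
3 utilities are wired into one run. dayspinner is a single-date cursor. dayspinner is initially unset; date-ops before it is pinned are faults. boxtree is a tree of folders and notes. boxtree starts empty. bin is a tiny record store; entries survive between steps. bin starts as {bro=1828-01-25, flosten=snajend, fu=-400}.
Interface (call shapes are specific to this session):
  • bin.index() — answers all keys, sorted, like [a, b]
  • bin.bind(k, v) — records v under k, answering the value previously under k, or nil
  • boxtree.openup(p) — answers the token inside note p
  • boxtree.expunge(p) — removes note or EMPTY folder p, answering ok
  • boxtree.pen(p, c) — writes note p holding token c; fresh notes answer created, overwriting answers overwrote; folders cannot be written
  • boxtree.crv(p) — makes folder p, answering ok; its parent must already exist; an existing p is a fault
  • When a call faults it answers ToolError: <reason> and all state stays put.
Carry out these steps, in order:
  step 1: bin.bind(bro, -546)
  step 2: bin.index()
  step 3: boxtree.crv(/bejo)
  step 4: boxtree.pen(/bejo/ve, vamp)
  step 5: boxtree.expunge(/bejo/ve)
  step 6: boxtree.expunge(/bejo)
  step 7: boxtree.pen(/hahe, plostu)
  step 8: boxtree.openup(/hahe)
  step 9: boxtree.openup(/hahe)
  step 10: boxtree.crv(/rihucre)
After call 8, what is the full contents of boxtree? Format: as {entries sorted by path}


Answer: {hahe=plostu}

Derivation:
;; bin.bind(k=bro, v=-546) : 1828-01-25
;; bin.index() : [bro, flosten, fu]
;; boxtree.crv(p=/bejo) : ok
;; boxtree.pen(p=/bejo/ve, c=vamp) : created
;; boxtree.expunge(p=/bejo/ve) : ok
;; boxtree.expunge(p=/bejo) : ok
;; boxtree.pen(p=/hahe, c=plostu) : created
;; boxtree.openup(p=/hahe) : plostu
;; boxtree.openup(p=/hahe) : plostu
;; boxtree.crv(p=/rihucre) : ok


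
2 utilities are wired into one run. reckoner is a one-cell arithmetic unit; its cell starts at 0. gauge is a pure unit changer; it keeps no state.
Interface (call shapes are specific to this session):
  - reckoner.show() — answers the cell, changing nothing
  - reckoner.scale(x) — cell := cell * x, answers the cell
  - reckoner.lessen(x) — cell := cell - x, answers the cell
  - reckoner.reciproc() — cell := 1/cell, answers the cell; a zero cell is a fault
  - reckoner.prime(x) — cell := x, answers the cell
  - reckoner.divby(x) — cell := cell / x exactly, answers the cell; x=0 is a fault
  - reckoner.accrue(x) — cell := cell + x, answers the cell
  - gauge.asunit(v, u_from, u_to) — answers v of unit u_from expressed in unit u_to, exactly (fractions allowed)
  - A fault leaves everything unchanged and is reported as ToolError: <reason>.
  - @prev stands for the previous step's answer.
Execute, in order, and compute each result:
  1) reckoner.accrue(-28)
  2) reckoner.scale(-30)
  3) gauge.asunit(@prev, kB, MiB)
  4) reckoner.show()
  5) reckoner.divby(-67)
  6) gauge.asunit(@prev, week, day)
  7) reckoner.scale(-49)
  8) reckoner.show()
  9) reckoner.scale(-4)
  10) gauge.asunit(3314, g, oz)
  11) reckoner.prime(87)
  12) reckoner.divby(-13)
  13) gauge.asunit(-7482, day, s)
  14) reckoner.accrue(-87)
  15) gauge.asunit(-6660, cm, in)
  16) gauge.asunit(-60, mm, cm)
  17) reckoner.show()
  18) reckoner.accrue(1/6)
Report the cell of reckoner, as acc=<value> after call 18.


Using reckoner.accrue(x: -28), yielding -28.
I run reckoner.scale(x: -30), yielding 840.
Next I call gauge.asunit(v: @prev, u_from: kB, u_to: MiB), giving 13125/16384.
Calling reckoner.show(), and get 840.
I call reckoner.divby(x: -67), and observe -840/67.
I invoke gauge.asunit(v: @prev, u_from: week, u_to: day), and get -5880/67.
I use reckoner.scale(x: -49), and see 41160/67.
Now I run reckoner.show: 41160/67.
Now I run reckoner.scale(x: -4), and see -164640/67.
I call gauge.asunit(v: 3314, u_from: g, u_to: oz), — result: 5302400000/45359237.
Next I call reckoner.prime(x: 87), and observe 87.
Calling reckoner.divby(x: -13): -87/13.
I use gauge.asunit(v: -7482, u_from: day, u_to: s), yielding -646444800.
Then reckoner.accrue(x: -87), and see -1218/13.
Now I run gauge.asunit(v: -6660, u_from: cm, u_to: in), and get -333000/127.
Using gauge.asunit(v: -60, u_from: mm, u_to: cm), → -6.
Invoking reckoner.show, and get -1218/13.
Then reckoner.accrue(x: 1/6): -7295/78.

Answer: acc=-7295/78


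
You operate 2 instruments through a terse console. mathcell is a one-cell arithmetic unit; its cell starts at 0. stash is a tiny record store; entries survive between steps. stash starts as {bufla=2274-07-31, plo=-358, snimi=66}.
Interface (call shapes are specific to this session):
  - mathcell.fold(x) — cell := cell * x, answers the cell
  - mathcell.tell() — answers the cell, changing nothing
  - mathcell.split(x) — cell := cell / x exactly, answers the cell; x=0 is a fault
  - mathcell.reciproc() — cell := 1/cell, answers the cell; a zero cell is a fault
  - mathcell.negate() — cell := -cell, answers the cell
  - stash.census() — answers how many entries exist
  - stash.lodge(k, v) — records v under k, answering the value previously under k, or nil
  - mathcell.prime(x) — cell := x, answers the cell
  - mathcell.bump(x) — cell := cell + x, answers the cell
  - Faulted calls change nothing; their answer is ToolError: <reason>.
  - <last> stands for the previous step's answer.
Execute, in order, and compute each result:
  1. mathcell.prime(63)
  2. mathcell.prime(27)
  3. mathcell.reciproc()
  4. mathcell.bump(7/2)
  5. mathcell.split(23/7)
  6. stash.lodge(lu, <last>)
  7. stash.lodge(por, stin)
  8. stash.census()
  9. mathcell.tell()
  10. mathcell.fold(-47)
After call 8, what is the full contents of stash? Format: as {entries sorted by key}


Answer: {bufla=2274-07-31, lu=1337/1242, plo=-358, por=stin, snimi=66}

Derivation:
Step: prime[x='63']
Result: 63
Step: prime[x='27']
Result: 27
Step: reciproc[]
Result: 1/27
Step: bump[x='7/2']
Result: 191/54
Step: split[x='23/7']
Result: 1337/1242
Step: lodge[k='lu'; v='<last>']
Result: nil
Step: lodge[k='por'; v='stin']
Result: nil
Step: census[]
Result: 5
Step: tell[]
Result: 1337/1242
Step: fold[x='-47']
Result: -62839/1242


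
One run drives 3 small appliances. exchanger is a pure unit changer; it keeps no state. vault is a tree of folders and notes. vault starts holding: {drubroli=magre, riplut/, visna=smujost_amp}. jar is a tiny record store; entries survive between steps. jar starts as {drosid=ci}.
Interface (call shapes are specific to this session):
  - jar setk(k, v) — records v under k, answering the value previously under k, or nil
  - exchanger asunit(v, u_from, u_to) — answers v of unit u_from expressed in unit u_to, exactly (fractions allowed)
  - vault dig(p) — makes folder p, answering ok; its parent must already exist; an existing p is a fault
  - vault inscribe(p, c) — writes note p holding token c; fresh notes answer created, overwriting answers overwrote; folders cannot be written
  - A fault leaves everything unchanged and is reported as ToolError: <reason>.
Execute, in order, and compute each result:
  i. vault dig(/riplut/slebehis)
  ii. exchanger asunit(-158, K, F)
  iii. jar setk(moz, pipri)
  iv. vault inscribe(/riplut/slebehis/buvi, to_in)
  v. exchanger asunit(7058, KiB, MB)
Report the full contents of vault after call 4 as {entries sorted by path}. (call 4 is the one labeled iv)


I use vault dig on p: /riplut/slebehis: ok.
Now I run exchanger asunit on v: -158, u_from: K, u_to: F, and see -74407/100.
Invoking jar setk on k: moz, v: pipri, and observe nil.
Now I run vault inscribe on p: /riplut/slebehis/buvi, c: to_in, → created.
Then exchanger asunit on v: 7058, u_from: KiB, u_to: MB, and see 112928/15625.

Answer: {drubroli=magre, riplut/, riplut/slebehis/, riplut/slebehis/buvi=to_in, visna=smujost_amp}


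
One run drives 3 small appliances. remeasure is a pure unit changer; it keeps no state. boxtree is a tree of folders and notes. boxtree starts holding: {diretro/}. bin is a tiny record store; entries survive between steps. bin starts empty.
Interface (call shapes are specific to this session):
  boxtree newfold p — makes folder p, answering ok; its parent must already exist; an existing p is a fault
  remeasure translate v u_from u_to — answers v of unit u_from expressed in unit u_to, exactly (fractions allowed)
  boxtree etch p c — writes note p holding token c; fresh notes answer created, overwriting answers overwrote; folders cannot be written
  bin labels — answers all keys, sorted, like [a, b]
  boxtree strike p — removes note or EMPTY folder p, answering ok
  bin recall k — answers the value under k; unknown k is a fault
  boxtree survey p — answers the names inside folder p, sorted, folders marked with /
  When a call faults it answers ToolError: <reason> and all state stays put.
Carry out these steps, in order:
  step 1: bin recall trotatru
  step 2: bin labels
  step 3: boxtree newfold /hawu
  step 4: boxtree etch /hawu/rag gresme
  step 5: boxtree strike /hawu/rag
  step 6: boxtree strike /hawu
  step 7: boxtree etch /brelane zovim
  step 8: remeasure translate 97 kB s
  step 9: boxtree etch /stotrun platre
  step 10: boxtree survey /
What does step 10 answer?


Calling bin recall on k→trotatru, — result: ToolError: no such key trotatru.
Using bin labels, yielding [].
Invoking boxtree newfold on p→/hawu, and observe ok.
I run boxtree etch on p→/hawu/rag, c→gresme, → created.
I call boxtree strike on p→/hawu/rag, — result: ok.
I call boxtree strike on p→/hawu: ok.
Now I run boxtree etch on p→/brelane, c→zovim, which returns created.
I invoke remeasure translate on v→97, u_from→kB, u_to→s, — result: ToolError: incompatible units.
I try boxtree etch on p→/stotrun, c→platre, → created.
I run boxtree survey on p→/, which returns [brelane, diretro/, stotrun].

Answer: [brelane, diretro/, stotrun]


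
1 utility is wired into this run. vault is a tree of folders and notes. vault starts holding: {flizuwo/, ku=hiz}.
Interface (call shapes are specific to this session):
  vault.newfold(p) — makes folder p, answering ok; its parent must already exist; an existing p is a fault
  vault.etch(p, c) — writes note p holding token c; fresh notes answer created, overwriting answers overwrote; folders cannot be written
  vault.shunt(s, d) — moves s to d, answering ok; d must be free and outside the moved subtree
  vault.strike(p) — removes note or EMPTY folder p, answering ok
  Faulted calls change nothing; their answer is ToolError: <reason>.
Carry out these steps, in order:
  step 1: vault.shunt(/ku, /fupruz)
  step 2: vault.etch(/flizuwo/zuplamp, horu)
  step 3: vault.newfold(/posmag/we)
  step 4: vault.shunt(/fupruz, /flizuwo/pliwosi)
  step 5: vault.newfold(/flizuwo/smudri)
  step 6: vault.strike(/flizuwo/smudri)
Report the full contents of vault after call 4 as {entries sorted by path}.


Answer: {flizuwo/, flizuwo/pliwosi=hiz, flizuwo/zuplamp=horu}

Derivation:
! vault.shunt(/ku, /fupruz) : ok
! vault.etch(/flizuwo/zuplamp, horu) : created
! vault.newfold(/posmag/we) : ToolError: no parent
! vault.shunt(/fupruz, /flizuwo/pliwosi) : ok
! vault.newfold(/flizuwo/smudri) : ok
! vault.strike(/flizuwo/smudri) : ok


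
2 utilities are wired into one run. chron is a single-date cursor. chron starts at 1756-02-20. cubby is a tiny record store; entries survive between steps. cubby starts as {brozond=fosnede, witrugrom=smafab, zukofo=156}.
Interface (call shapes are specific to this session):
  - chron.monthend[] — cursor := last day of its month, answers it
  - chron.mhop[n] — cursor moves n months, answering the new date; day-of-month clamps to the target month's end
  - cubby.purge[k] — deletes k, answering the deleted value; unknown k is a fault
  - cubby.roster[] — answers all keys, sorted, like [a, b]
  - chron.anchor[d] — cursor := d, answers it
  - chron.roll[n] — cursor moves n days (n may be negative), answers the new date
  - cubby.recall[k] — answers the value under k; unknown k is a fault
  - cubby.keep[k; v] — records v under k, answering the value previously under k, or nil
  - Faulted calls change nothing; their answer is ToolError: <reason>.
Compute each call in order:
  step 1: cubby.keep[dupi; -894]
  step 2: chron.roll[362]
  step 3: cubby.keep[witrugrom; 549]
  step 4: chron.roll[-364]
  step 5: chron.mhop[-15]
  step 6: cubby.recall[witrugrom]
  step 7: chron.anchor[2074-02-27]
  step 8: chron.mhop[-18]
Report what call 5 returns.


>>> cubby.keep k→dupi v→-894
= nil
>>> chron.roll n→362
= 1757-02-16
>>> cubby.keep k→witrugrom v→549
= smafab
>>> chron.roll n→-364
= 1756-02-18
>>> chron.mhop n→-15
= 1754-11-18
>>> cubby.recall k→witrugrom
= 549
>>> chron.anchor d→2074-02-27
= 2074-02-27
>>> chron.mhop n→-18
= 2072-08-27

Answer: 1754-11-18
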